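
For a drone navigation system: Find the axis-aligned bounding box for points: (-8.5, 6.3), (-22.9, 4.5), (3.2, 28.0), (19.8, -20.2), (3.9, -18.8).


x range: [-22.9, 19.8]
y range: [-20.2, 28]
Bounding box: (-22.9,-20.2) to (19.8,28)

(-22.9,-20.2) to (19.8,28)


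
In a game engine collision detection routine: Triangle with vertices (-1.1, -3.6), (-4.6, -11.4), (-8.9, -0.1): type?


Side lengths squared: AB^2=73.09, BC^2=146.18, CA^2=73.09
Sorted: [73.09, 73.09, 146.18]
By sides: Isosceles, By angles: Right

Isosceles, Right


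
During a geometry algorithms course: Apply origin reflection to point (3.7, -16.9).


Reflection over origin: (x,y) -> (-x,-y)
(3.7, -16.9) -> (-3.7, 16.9)

(-3.7, 16.9)


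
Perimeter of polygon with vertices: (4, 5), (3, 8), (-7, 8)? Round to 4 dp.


Sides: (4, 5)->(3, 8): sqrt(10) = 3.162278, (3, 8)->(-7, 8): sqrt(100) = 10, (-7, 8)->(4, 5): sqrt(130) = 11.401754
Sum = 24.564032
Perimeter = 24.564

24.564


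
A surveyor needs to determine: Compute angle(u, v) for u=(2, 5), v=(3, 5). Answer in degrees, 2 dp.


u.v = 31, |u| = sqrt(29) = 5.3852, |v| = sqrt(34) = 5.831
cos(theta) = u.v/(|u||v|) = 31/sqrt(986) = 0.987241
theta = acos(0.987241) = 9.16 degrees

9.16 degrees


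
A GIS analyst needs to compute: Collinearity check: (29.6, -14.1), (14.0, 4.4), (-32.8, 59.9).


Cross product: (14-29.6)*(59.9-(-14.1)) - (4.4-(-14.1))*((-32.8)-29.6)
= 0

Yes, collinear


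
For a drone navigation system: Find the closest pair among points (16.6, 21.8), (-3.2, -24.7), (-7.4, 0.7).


d(P0,P1) = 50.54, d(P0,P2) = 31.9564, d(P1,P2) = 25.7449
Closest: P1 and P2

Closest pair: (-3.2, -24.7) and (-7.4, 0.7), distance = 25.7449


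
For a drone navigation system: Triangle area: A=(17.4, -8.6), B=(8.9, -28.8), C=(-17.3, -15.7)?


Area = |x_A(y_B-y_C) + x_B(y_C-y_A) + x_C(y_A-y_B)|/2
= |(-227.94) + (-63.19) + (-349.46)|/2
= 640.59/2 = 320.295

320.295


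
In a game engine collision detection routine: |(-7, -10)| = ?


|u| = sqrt((-7)^2 + (-10)^2) = sqrt(149) = 12.2066

12.2066


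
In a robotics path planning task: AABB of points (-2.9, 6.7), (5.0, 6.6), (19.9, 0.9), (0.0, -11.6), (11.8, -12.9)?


x range: [-2.9, 19.9]
y range: [-12.9, 6.7]
Bounding box: (-2.9,-12.9) to (19.9,6.7)

(-2.9,-12.9) to (19.9,6.7)


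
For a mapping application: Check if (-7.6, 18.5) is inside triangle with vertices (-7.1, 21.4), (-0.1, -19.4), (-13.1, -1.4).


Cross products: AB x AP = -40.7, BC x BP = -357.7, CA x CP = -6
All same sign? yes

Yes, inside


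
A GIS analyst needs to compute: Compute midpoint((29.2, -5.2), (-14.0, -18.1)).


M = ((29.2+(-14))/2, ((-5.2)+(-18.1))/2)
= (7.6, -11.65)

(7.6, -11.65)


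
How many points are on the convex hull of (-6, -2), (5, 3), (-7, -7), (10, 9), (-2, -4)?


Convex hull vertices (CCW): (-7, -7), (-2, -4), (5, 3), (10, 9), (-6, -2)
Count = 5

5


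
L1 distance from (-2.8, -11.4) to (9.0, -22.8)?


|(-2.8)-9| + |(-11.4)-(-22.8)| = 11.8 + 11.4 = 23.2

23.2


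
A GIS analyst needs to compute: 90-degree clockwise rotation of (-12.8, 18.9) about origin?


90° CW: (x,y) -> (y, -x)
(-12.8,18.9) -> (18.9, 12.8)

(18.9, 12.8)


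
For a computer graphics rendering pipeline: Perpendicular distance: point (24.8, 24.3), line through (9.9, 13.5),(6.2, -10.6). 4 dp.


|cross product| = 319.13
|line direction| = sqrt(594.5) = 24.3824
Distance = 319.13/sqrt(594.5) = 13.0886

13.0886


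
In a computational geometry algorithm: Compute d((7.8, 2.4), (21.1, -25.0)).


dx=13.3, dy=-27.4
d^2 = 13.3^2 + (-27.4)^2 = 927.65
d = sqrt(927.65) = 30.4573

30.4573


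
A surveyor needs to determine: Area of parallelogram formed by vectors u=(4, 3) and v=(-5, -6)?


|u x v| = |4*(-6) - 3*(-5)|
= |(-24) - (-15)| = 9

9


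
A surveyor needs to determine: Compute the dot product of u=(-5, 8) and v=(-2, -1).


u . v = u_x*v_x + u_y*v_y = (-5)*(-2) + 8*(-1)
= 10 + (-8) = 2

2


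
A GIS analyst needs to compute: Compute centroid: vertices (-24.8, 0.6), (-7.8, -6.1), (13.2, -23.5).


Centroid = ((x_A+x_B+x_C)/3, (y_A+y_B+y_C)/3)
= (((-24.8)+(-7.8)+13.2)/3, (0.6+(-6.1)+(-23.5))/3)
= (-6.4667, -9.6667)

(-6.4667, -9.6667)


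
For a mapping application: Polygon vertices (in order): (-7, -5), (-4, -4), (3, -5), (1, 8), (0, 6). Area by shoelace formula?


Shoelace sum: ((-7)*(-4) - (-4)*(-5)) + ((-4)*(-5) - 3*(-4)) + (3*8 - 1*(-5)) + (1*6 - 0*8) + (0*(-5) - (-7)*6)
= 117
Area = |117|/2 = 58.5

58.5


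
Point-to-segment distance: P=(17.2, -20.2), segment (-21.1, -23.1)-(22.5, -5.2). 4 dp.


Project P onto AB: t = 0.7751 (clamped to [0,1])
Closest point on segment: (12.6945, -9.2257)
Distance: 11.8632

11.8632


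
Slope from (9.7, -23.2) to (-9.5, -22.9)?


slope = (y2-y1)/(x2-x1) = ((-22.9)-(-23.2))/((-9.5)-9.7) = 0.3/(-19.2) = -0.0156

-0.0156


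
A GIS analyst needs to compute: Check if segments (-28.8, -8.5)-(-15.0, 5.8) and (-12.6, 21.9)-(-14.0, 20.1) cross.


Cross products: d1=13.4, d2=18.22, d3=187.86, d4=183.04
d1*d2 < 0 and d3*d4 < 0? no

No, they don't intersect


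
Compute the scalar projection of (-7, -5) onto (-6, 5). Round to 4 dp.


u.v = 17, |v| = sqrt(61) = 7.8102
Scalar projection = u.v / |v| = 17 / sqrt(61) = 2.1766

2.1766


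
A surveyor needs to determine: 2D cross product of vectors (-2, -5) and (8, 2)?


u x v = u_x*v_y - u_y*v_x = (-2)*2 - (-5)*8
= (-4) - (-40) = 36

36


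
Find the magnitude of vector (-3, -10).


|u| = sqrt((-3)^2 + (-10)^2) = sqrt(109) = 10.4403

10.4403


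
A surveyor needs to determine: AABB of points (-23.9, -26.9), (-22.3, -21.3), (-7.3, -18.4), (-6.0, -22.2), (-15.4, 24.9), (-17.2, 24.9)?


x range: [-23.9, -6]
y range: [-26.9, 24.9]
Bounding box: (-23.9,-26.9) to (-6,24.9)

(-23.9,-26.9) to (-6,24.9)


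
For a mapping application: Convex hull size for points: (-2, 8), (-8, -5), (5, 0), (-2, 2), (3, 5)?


Convex hull vertices (CCW): (-8, -5), (5, 0), (3, 5), (-2, 8)
Count = 4

4


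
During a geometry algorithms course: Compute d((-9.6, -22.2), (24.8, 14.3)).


dx=34.4, dy=36.5
d^2 = 34.4^2 + 36.5^2 = 2515.61
d = sqrt(2515.61) = 50.1559

50.1559


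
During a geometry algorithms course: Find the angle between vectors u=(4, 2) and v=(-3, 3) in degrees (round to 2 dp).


u.v = -6, |u| = sqrt(20) = 4.4721, |v| = sqrt(18) = 4.2426
cos(theta) = u.v/(|u||v|) = -6/sqrt(360) = -0.316228
theta = acos(-0.316228) = 108.43 degrees

108.43 degrees


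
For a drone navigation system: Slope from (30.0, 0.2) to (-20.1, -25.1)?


slope = (y2-y1)/(x2-x1) = ((-25.1)-0.2)/((-20.1)-30) = (-25.3)/(-50.1) = 0.505

0.505


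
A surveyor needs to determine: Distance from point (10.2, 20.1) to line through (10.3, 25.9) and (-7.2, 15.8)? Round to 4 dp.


|cross product| = 100.49
|line direction| = sqrt(408.26) = 20.2054
Distance = 100.49/sqrt(408.26) = 4.9734

4.9734


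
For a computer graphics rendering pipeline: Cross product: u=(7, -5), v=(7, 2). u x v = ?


u x v = u_x*v_y - u_y*v_x = 7*2 - (-5)*7
= 14 - (-35) = 49

49


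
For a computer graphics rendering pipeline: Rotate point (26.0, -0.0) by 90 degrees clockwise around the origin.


90° CW: (x,y) -> (y, -x)
(26,0) -> (0, -26)

(0, -26)


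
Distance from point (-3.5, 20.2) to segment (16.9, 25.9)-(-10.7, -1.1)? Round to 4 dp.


Project P onto AB: t = 0.4809 (clamped to [0,1])
Closest point on segment: (3.6265, 12.9151)
Distance: 10.191

10.191


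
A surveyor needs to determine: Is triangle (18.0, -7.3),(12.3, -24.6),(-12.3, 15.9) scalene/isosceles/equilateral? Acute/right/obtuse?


Side lengths squared: AB^2=331.78, BC^2=2245.41, CA^2=1456.33
Sorted: [331.78, 1456.33, 2245.41]
By sides: Scalene, By angles: Obtuse

Scalene, Obtuse


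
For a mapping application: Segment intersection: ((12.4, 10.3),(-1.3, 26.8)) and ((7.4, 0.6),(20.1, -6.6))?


Cross products: d1=159.19, d2=270.1, d3=215.39, d4=104.48
d1*d2 < 0 and d3*d4 < 0? no

No, they don't intersect


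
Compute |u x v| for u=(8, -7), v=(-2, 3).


|u x v| = |8*3 - (-7)*(-2)|
= |24 - 14| = 10

10


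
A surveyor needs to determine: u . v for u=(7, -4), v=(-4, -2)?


u . v = u_x*v_x + u_y*v_y = 7*(-4) + (-4)*(-2)
= (-28) + 8 = -20

-20


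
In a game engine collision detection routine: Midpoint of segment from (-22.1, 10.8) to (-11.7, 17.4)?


M = (((-22.1)+(-11.7))/2, (10.8+17.4)/2)
= (-16.9, 14.1)

(-16.9, 14.1)


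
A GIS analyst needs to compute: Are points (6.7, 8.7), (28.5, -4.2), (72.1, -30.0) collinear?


Cross product: (28.5-6.7)*((-30)-8.7) - ((-4.2)-8.7)*(72.1-6.7)
= 0

Yes, collinear


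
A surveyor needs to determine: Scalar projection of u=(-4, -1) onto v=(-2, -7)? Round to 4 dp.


u.v = 15, |v| = sqrt(53) = 7.2801
Scalar projection = u.v / |v| = 15 / sqrt(53) = 2.0604

2.0604


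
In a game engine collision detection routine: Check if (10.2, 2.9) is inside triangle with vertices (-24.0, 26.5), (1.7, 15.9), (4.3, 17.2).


Cross products: AB x AP = -244, BC x BP = -44.85, CA x CP = 349.82
All same sign? no

No, outside


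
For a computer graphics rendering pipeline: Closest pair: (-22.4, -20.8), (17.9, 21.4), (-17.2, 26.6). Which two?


d(P0,P1) = 58.3518, d(P0,P2) = 47.6844, d(P1,P2) = 35.4831
Closest: P1 and P2

Closest pair: (17.9, 21.4) and (-17.2, 26.6), distance = 35.4831


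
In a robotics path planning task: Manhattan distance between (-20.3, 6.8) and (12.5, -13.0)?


|(-20.3)-12.5| + |6.8-(-13)| = 32.8 + 19.8 = 52.6

52.6


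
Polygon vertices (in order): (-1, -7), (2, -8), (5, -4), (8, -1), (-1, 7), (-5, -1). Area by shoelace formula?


Shoelace sum: ((-1)*(-8) - 2*(-7)) + (2*(-4) - 5*(-8)) + (5*(-1) - 8*(-4)) + (8*7 - (-1)*(-1)) + ((-1)*(-1) - (-5)*7) + ((-5)*(-7) - (-1)*(-1))
= 206
Area = |206|/2 = 103

103


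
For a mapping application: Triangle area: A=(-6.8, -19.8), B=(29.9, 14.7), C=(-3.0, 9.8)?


Area = |x_A(y_B-y_C) + x_B(y_C-y_A) + x_C(y_A-y_B)|/2
= |(-33.32) + 885.04 + 103.5|/2
= 955.22/2 = 477.61

477.61


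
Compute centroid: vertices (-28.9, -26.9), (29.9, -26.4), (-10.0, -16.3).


Centroid = ((x_A+x_B+x_C)/3, (y_A+y_B+y_C)/3)
= (((-28.9)+29.9+(-10))/3, ((-26.9)+(-26.4)+(-16.3))/3)
= (-3, -23.2)

(-3, -23.2)


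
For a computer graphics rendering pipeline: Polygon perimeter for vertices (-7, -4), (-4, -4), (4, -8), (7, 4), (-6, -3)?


Sides: (-7, -4)->(-4, -4): sqrt(9) = 3, (-4, -4)->(4, -8): sqrt(80) = 8.944272, (4, -8)->(7, 4): sqrt(153) = 12.369317, (7, 4)->(-6, -3): sqrt(218) = 14.764823, (-6, -3)->(-7, -4): sqrt(2) = 1.414214
Sum = 40.492626
Perimeter = 40.4926

40.4926


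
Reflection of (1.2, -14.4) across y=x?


Reflection over y=x: (x,y) -> (y,x)
(1.2, -14.4) -> (-14.4, 1.2)

(-14.4, 1.2)


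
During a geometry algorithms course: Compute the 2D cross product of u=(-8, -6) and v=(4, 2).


u x v = u_x*v_y - u_y*v_x = (-8)*2 - (-6)*4
= (-16) - (-24) = 8

8


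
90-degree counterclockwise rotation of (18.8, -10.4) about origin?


90° CCW: (x,y) -> (-y, x)
(18.8,-10.4) -> (10.4, 18.8)

(10.4, 18.8)


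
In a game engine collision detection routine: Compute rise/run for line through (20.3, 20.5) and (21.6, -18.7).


slope = (y2-y1)/(x2-x1) = ((-18.7)-20.5)/(21.6-20.3) = (-39.2)/1.3 = -30.1538

-30.1538


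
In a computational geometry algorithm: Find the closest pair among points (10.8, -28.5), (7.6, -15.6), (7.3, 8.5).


d(P0,P1) = 13.291, d(P0,P2) = 37.1652, d(P1,P2) = 24.1019
Closest: P0 and P1

Closest pair: (10.8, -28.5) and (7.6, -15.6), distance = 13.291


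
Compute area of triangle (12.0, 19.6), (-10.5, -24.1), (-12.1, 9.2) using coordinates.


Area = |x_A(y_B-y_C) + x_B(y_C-y_A) + x_C(y_A-y_B)|/2
= |(-399.6) + 109.2 + (-528.77)|/2
= 819.17/2 = 409.585

409.585


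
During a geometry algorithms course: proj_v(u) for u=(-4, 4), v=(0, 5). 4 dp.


u.v = 20, |v| = sqrt(25) = 5
Scalar projection = u.v / |v| = 20 / sqrt(25) = 4

4


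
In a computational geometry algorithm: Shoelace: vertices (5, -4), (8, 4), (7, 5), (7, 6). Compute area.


Shoelace sum: (5*4 - 8*(-4)) + (8*5 - 7*4) + (7*6 - 7*5) + (7*(-4) - 5*6)
= 13
Area = |13|/2 = 6.5

6.5


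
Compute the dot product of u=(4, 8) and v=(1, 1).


u . v = u_x*v_x + u_y*v_y = 4*1 + 8*1
= 4 + 8 = 12

12


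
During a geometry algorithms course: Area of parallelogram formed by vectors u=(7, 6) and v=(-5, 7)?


|u x v| = |7*7 - 6*(-5)|
= |49 - (-30)| = 79

79


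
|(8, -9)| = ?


|u| = sqrt(8^2 + (-9)^2) = sqrt(145) = 12.0416

12.0416


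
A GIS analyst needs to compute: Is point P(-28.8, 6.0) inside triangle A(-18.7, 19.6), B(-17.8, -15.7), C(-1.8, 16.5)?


Cross products: AB x AP = -368.77, BC x BP = 701.4, CA x CP = 261.15
All same sign? no

No, outside


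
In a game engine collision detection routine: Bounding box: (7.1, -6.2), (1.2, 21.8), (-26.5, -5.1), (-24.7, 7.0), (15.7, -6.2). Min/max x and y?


x range: [-26.5, 15.7]
y range: [-6.2, 21.8]
Bounding box: (-26.5,-6.2) to (15.7,21.8)

(-26.5,-6.2) to (15.7,21.8)


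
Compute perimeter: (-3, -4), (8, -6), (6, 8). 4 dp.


Sides: (-3, -4)->(8, -6): sqrt(125) = 11.18034, (8, -6)->(6, 8): sqrt(200) = 14.142136, (6, 8)->(-3, -4): sqrt(225) = 15
Sum = 40.322476
Perimeter = 40.3225

40.3225


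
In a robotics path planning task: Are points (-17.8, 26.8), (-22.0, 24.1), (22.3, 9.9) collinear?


Cross product: ((-22)-(-17.8))*(9.9-26.8) - (24.1-26.8)*(22.3-(-17.8))
= 179.25

No, not collinear


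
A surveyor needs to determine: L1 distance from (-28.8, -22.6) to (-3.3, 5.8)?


|(-28.8)-(-3.3)| + |(-22.6)-5.8| = 25.5 + 28.4 = 53.9

53.9


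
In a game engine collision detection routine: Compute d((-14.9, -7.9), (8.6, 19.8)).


dx=23.5, dy=27.7
d^2 = 23.5^2 + 27.7^2 = 1319.54
d = sqrt(1319.54) = 36.3255

36.3255


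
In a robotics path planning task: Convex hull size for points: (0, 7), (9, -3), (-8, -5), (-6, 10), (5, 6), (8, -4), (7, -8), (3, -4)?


Convex hull vertices (CCW): (-8, -5), (7, -8), (9, -3), (5, 6), (-6, 10)
Count = 5

5


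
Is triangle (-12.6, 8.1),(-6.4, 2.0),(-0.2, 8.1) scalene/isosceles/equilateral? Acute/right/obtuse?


Side lengths squared: AB^2=75.65, BC^2=75.65, CA^2=153.76
Sorted: [75.65, 75.65, 153.76]
By sides: Isosceles, By angles: Obtuse

Isosceles, Obtuse


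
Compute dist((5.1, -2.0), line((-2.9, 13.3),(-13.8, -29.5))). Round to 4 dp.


|cross product| = 509.17
|line direction| = sqrt(1950.65) = 44.1662
Distance = 509.17/sqrt(1950.65) = 11.5285

11.5285


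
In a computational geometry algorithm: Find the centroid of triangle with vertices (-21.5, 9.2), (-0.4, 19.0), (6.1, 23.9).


Centroid = ((x_A+x_B+x_C)/3, (y_A+y_B+y_C)/3)
= (((-21.5)+(-0.4)+6.1)/3, (9.2+19+23.9)/3)
= (-5.2667, 17.3667)

(-5.2667, 17.3667)


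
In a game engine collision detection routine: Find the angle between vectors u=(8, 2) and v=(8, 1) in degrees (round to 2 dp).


u.v = 66, |u| = sqrt(68) = 8.2462, |v| = sqrt(65) = 8.0623
cos(theta) = u.v/(|u||v|) = 66/sqrt(4420) = 0.992734
theta = acos(0.992734) = 6.91 degrees

6.91 degrees


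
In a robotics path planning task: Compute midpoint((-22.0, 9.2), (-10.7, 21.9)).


M = (((-22)+(-10.7))/2, (9.2+21.9)/2)
= (-16.35, 15.55)

(-16.35, 15.55)


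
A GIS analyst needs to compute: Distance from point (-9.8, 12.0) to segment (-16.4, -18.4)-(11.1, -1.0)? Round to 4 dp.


Project P onto AB: t = 0.6709 (clamped to [0,1])
Closest point on segment: (2.049, -6.7268)
Distance: 22.1606

22.1606


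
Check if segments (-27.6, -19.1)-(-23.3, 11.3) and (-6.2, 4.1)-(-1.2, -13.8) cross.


Cross products: d1=-499.06, d2=-270.09, d3=-550.8, d4=-779.77
d1*d2 < 0 and d3*d4 < 0? no

No, they don't intersect


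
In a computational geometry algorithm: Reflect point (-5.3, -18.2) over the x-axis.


Reflection over x-axis: (x,y) -> (x,-y)
(-5.3, -18.2) -> (-5.3, 18.2)

(-5.3, 18.2)


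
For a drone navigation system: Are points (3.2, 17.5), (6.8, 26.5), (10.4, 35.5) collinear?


Cross product: (6.8-3.2)*(35.5-17.5) - (26.5-17.5)*(10.4-3.2)
= 0

Yes, collinear


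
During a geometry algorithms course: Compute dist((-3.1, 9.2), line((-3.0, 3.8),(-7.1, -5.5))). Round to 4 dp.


|cross product| = 23.07
|line direction| = sqrt(103.3) = 10.1637
Distance = 23.07/sqrt(103.3) = 2.2699

2.2699


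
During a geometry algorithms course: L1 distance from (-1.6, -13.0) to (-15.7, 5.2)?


|(-1.6)-(-15.7)| + |(-13)-5.2| = 14.1 + 18.2 = 32.3

32.3


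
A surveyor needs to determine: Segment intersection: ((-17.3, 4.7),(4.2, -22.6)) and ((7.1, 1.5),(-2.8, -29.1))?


Cross products: d1=-778.32, d2=149.85, d3=597.32, d4=-330.85
d1*d2 < 0 and d3*d4 < 0? yes

Yes, they intersect


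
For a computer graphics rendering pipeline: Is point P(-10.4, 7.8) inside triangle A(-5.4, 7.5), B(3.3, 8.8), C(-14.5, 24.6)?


Cross products: AB x AP = 9.11, BC x BP = 234.26, CA x CP = -82.77
All same sign? no

No, outside


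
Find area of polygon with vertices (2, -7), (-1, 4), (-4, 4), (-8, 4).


Shoelace sum: (2*4 - (-1)*(-7)) + ((-1)*4 - (-4)*4) + ((-4)*4 - (-8)*4) + ((-8)*(-7) - 2*4)
= 77
Area = |77|/2 = 38.5

38.5


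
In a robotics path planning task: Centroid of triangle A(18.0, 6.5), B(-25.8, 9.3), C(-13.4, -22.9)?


Centroid = ((x_A+x_B+x_C)/3, (y_A+y_B+y_C)/3)
= ((18+(-25.8)+(-13.4))/3, (6.5+9.3+(-22.9))/3)
= (-7.0667, -2.3667)

(-7.0667, -2.3667)


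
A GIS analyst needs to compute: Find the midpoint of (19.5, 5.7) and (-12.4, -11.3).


M = ((19.5+(-12.4))/2, (5.7+(-11.3))/2)
= (3.55, -2.8)

(3.55, -2.8)


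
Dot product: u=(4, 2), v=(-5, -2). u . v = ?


u . v = u_x*v_x + u_y*v_y = 4*(-5) + 2*(-2)
= (-20) + (-4) = -24

-24


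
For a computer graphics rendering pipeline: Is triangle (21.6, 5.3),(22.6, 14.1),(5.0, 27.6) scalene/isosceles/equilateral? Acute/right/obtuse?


Side lengths squared: AB^2=78.44, BC^2=492.01, CA^2=772.85
Sorted: [78.44, 492.01, 772.85]
By sides: Scalene, By angles: Obtuse

Scalene, Obtuse


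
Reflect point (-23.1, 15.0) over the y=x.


Reflection over y=x: (x,y) -> (y,x)
(-23.1, 15) -> (15, -23.1)

(15, -23.1)


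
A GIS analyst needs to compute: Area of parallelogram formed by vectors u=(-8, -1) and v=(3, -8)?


|u x v| = |(-8)*(-8) - (-1)*3|
= |64 - (-3)| = 67

67


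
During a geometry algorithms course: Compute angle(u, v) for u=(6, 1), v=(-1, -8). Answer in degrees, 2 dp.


u.v = -14, |u| = sqrt(37) = 6.0828, |v| = sqrt(65) = 8.0623
cos(theta) = u.v/(|u||v|) = -14/sqrt(2405) = -0.285477
theta = acos(-0.285477) = 106.59 degrees

106.59 degrees


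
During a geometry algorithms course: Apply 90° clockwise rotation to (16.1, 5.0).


90° CW: (x,y) -> (y, -x)
(16.1,5) -> (5, -16.1)

(5, -16.1)


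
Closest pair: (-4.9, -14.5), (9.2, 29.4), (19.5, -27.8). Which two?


d(P0,P1) = 46.1088, d(P0,P2) = 27.7894, d(P1,P2) = 58.12
Closest: P0 and P2

Closest pair: (-4.9, -14.5) and (19.5, -27.8), distance = 27.7894


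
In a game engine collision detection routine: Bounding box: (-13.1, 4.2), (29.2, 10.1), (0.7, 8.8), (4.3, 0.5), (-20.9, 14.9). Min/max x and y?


x range: [-20.9, 29.2]
y range: [0.5, 14.9]
Bounding box: (-20.9,0.5) to (29.2,14.9)

(-20.9,0.5) to (29.2,14.9)


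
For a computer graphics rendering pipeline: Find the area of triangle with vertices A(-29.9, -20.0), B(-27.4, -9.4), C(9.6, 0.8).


Area = |x_A(y_B-y_C) + x_B(y_C-y_A) + x_C(y_A-y_B)|/2
= |304.98 + (-569.92) + (-101.76)|/2
= 366.7/2 = 183.35

183.35


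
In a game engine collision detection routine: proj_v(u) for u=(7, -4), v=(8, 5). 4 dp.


u.v = 36, |v| = sqrt(89) = 9.434
Scalar projection = u.v / |v| = 36 / sqrt(89) = 3.816

3.816


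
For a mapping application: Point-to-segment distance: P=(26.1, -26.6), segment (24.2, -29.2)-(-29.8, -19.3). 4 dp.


Project P onto AB: t = 0 (clamped to [0,1])
Closest point on segment: (24.2, -29.2)
Distance: 3.2202

3.2202


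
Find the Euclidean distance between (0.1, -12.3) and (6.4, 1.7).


dx=6.3, dy=14
d^2 = 6.3^2 + 14^2 = 235.69
d = sqrt(235.69) = 15.3522

15.3522


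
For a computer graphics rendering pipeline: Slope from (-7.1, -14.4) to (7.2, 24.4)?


slope = (y2-y1)/(x2-x1) = (24.4-(-14.4))/(7.2-(-7.1)) = 38.8/14.3 = 2.7133

2.7133


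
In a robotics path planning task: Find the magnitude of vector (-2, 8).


|u| = sqrt((-2)^2 + 8^2) = sqrt(68) = 8.2462

8.2462


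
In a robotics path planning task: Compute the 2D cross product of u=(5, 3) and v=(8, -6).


u x v = u_x*v_y - u_y*v_x = 5*(-6) - 3*8
= (-30) - 24 = -54

-54


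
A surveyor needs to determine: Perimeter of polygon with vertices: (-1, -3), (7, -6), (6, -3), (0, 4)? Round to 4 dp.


Sides: (-1, -3)->(7, -6): sqrt(73) = 8.544004, (7, -6)->(6, -3): sqrt(10) = 3.162278, (6, -3)->(0, 4): sqrt(85) = 9.219544, (0, 4)->(-1, -3): sqrt(50) = 7.071068
Sum = 27.996894
Perimeter = 27.9969

27.9969


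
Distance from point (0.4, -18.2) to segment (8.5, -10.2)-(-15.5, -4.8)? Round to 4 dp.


Project P onto AB: t = 0.2499 (clamped to [0,1])
Closest point on segment: (2.5036, -8.8508)
Distance: 9.5829

9.5829


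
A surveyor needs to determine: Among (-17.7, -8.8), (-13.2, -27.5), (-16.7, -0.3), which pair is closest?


d(P0,P1) = 19.2338, d(P0,P2) = 8.5586, d(P1,P2) = 27.4243
Closest: P0 and P2

Closest pair: (-17.7, -8.8) and (-16.7, -0.3), distance = 8.5586


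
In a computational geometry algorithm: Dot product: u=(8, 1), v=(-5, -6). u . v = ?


u . v = u_x*v_x + u_y*v_y = 8*(-5) + 1*(-6)
= (-40) + (-6) = -46

-46


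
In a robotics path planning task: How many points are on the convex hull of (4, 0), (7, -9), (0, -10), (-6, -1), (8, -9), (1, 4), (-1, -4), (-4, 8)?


Convex hull vertices (CCW): (-6, -1), (0, -10), (8, -9), (4, 0), (1, 4), (-4, 8)
Count = 6

6


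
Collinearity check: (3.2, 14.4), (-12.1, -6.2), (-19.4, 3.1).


Cross product: ((-12.1)-3.2)*(3.1-14.4) - ((-6.2)-14.4)*((-19.4)-3.2)
= -292.67

No, not collinear


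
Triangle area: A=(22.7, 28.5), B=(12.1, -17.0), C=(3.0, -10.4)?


Area = |x_A(y_B-y_C) + x_B(y_C-y_A) + x_C(y_A-y_B)|/2
= |(-149.82) + (-470.69) + 136.5|/2
= 484.01/2 = 242.005

242.005


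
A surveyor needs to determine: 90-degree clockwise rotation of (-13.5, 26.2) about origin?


90° CW: (x,y) -> (y, -x)
(-13.5,26.2) -> (26.2, 13.5)

(26.2, 13.5)


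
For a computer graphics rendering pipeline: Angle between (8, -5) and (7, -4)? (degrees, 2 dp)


u.v = 76, |u| = sqrt(89) = 9.434, |v| = sqrt(65) = 8.0623
cos(theta) = u.v/(|u||v|) = 76/sqrt(5785) = 0.999222
theta = acos(0.999222) = 2.26 degrees

2.26 degrees


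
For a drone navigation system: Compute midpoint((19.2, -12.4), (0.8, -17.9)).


M = ((19.2+0.8)/2, ((-12.4)+(-17.9))/2)
= (10, -15.15)

(10, -15.15)


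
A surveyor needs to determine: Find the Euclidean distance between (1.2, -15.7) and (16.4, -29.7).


dx=15.2, dy=-14
d^2 = 15.2^2 + (-14)^2 = 427.04
d = sqrt(427.04) = 20.6649

20.6649


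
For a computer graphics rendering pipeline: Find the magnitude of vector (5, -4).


|u| = sqrt(5^2 + (-4)^2) = sqrt(41) = 6.4031

6.4031


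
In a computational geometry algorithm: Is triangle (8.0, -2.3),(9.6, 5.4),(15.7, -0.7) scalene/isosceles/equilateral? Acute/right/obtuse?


Side lengths squared: AB^2=61.85, BC^2=74.42, CA^2=61.85
Sorted: [61.85, 61.85, 74.42]
By sides: Isosceles, By angles: Acute

Isosceles, Acute


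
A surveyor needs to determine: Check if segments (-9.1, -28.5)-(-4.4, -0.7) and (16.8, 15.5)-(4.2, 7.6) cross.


Cross products: d1=349.79, d2=36.64, d3=-513.22, d4=-200.07
d1*d2 < 0 and d3*d4 < 0? no

No, they don't intersect


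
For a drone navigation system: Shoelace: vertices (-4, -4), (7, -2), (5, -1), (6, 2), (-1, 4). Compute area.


Shoelace sum: ((-4)*(-2) - 7*(-4)) + (7*(-1) - 5*(-2)) + (5*2 - 6*(-1)) + (6*4 - (-1)*2) + ((-1)*(-4) - (-4)*4)
= 101
Area = |101|/2 = 50.5

50.5


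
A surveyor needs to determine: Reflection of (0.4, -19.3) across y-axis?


Reflection over y-axis: (x,y) -> (-x,y)
(0.4, -19.3) -> (-0.4, -19.3)

(-0.4, -19.3)


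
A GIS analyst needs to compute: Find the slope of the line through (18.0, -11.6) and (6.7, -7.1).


slope = (y2-y1)/(x2-x1) = ((-7.1)-(-11.6))/(6.7-18) = 4.5/(-11.3) = -0.3982

-0.3982


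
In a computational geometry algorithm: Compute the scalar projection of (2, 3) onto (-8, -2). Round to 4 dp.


u.v = -22, |v| = sqrt(68) = 8.2462
Scalar projection = u.v / |v| = -22 / sqrt(68) = -2.6679

-2.6679


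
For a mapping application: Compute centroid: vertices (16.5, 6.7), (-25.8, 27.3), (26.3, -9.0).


Centroid = ((x_A+x_B+x_C)/3, (y_A+y_B+y_C)/3)
= ((16.5+(-25.8)+26.3)/3, (6.7+27.3+(-9))/3)
= (5.6667, 8.3333)

(5.6667, 8.3333)


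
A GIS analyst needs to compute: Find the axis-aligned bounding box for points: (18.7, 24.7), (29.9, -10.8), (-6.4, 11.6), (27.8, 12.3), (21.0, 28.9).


x range: [-6.4, 29.9]
y range: [-10.8, 28.9]
Bounding box: (-6.4,-10.8) to (29.9,28.9)

(-6.4,-10.8) to (29.9,28.9)


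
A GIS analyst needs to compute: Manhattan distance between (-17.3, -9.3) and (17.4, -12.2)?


|(-17.3)-17.4| + |(-9.3)-(-12.2)| = 34.7 + 2.9 = 37.6

37.6


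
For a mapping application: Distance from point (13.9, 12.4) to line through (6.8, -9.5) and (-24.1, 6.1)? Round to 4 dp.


|cross product| = 787.47
|line direction| = sqrt(1198.17) = 34.6146
Distance = 787.47/sqrt(1198.17) = 22.7497

22.7497


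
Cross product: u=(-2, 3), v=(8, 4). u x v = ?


u x v = u_x*v_y - u_y*v_x = (-2)*4 - 3*8
= (-8) - 24 = -32

-32


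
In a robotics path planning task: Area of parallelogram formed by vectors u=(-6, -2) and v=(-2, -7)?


|u x v| = |(-6)*(-7) - (-2)*(-2)|
= |42 - 4| = 38

38


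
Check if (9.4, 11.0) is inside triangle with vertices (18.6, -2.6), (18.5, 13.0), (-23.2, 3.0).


Cross products: AB x AP = 142.16, BC x BP = -7.6, CA x CP = 516.96
All same sign? no

No, outside


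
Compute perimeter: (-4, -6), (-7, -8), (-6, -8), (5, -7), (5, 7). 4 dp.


Sides: (-4, -6)->(-7, -8): sqrt(13) = 3.605551, (-7, -8)->(-6, -8): sqrt(1) = 1, (-6, -8)->(5, -7): sqrt(122) = 11.045361, (5, -7)->(5, 7): sqrt(196) = 14, (5, 7)->(-4, -6): sqrt(250) = 15.811388
Sum = 45.4623
Perimeter = 45.4623

45.4623


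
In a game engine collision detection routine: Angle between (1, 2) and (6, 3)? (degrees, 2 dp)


u.v = 12, |u| = sqrt(5) = 2.2361, |v| = sqrt(45) = 6.7082
cos(theta) = u.v/(|u||v|) = 12/sqrt(225) = 0.8
theta = acos(0.8) = 36.87 degrees

36.87 degrees


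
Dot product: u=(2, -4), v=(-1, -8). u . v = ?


u . v = u_x*v_x + u_y*v_y = 2*(-1) + (-4)*(-8)
= (-2) + 32 = 30

30


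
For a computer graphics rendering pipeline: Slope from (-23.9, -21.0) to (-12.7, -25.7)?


slope = (y2-y1)/(x2-x1) = ((-25.7)-(-21))/((-12.7)-(-23.9)) = (-4.7)/11.2 = -0.4196

-0.4196


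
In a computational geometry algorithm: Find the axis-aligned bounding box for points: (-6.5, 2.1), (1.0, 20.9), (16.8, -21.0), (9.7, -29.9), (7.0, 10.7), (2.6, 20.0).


x range: [-6.5, 16.8]
y range: [-29.9, 20.9]
Bounding box: (-6.5,-29.9) to (16.8,20.9)

(-6.5,-29.9) to (16.8,20.9)


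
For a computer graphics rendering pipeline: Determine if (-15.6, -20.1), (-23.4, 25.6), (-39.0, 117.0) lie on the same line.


Cross product: ((-23.4)-(-15.6))*(117-(-20.1)) - (25.6-(-20.1))*((-39)-(-15.6))
= 0

Yes, collinear


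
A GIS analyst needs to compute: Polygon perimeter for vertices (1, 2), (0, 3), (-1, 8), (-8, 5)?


Sides: (1, 2)->(0, 3): sqrt(2) = 1.414214, (0, 3)->(-1, 8): sqrt(26) = 5.09902, (-1, 8)->(-8, 5): sqrt(58) = 7.615773, (-8, 5)->(1, 2): sqrt(90) = 9.486833
Sum = 23.61584
Perimeter = 23.6158

23.6158


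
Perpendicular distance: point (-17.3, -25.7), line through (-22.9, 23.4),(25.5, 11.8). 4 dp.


|cross product| = 2311.48
|line direction| = sqrt(2477.12) = 49.7707
Distance = 2311.48/sqrt(2477.12) = 46.4426

46.4426


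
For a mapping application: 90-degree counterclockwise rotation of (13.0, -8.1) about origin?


90° CCW: (x,y) -> (-y, x)
(13,-8.1) -> (8.1, 13)

(8.1, 13)


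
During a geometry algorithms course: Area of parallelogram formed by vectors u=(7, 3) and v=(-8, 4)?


|u x v| = |7*4 - 3*(-8)|
= |28 - (-24)| = 52

52


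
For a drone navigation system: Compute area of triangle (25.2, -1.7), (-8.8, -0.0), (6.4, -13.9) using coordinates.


Area = |x_A(y_B-y_C) + x_B(y_C-y_A) + x_C(y_A-y_B)|/2
= |350.28 + 107.36 + (-10.88)|/2
= 446.76/2 = 223.38

223.38


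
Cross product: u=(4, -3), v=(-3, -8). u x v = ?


u x v = u_x*v_y - u_y*v_x = 4*(-8) - (-3)*(-3)
= (-32) - 9 = -41

-41


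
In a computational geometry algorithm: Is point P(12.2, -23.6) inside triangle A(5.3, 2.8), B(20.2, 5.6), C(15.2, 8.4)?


Cross products: AB x AP = -412.68, BC x BP = 168.4, CA x CP = 300
All same sign? no

No, outside


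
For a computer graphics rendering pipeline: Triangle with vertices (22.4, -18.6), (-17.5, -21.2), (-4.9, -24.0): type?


Side lengths squared: AB^2=1598.77, BC^2=166.6, CA^2=774.45
Sorted: [166.6, 774.45, 1598.77]
By sides: Scalene, By angles: Obtuse

Scalene, Obtuse


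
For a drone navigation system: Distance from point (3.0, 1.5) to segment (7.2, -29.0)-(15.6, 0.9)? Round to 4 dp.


Project P onto AB: t = 0.9089 (clamped to [0,1])
Closest point on segment: (14.8345, -1.8247)
Distance: 12.2927

12.2927


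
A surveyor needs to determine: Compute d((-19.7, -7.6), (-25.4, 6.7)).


dx=-5.7, dy=14.3
d^2 = (-5.7)^2 + 14.3^2 = 236.98
d = sqrt(236.98) = 15.3942

15.3942


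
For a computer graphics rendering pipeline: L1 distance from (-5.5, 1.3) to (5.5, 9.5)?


|(-5.5)-5.5| + |1.3-9.5| = 11 + 8.2 = 19.2

19.2


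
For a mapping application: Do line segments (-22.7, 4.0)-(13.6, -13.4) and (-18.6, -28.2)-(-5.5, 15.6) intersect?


Cross products: d1=601.4, d2=-1216.48, d3=-1097.52, d4=720.36
d1*d2 < 0 and d3*d4 < 0? yes

Yes, they intersect


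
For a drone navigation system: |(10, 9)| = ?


|u| = sqrt(10^2 + 9^2) = sqrt(181) = 13.4536

13.4536


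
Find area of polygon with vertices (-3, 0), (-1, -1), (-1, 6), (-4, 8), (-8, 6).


Shoelace sum: ((-3)*(-1) - (-1)*0) + ((-1)*6 - (-1)*(-1)) + ((-1)*8 - (-4)*6) + ((-4)*6 - (-8)*8) + ((-8)*0 - (-3)*6)
= 70
Area = |70|/2 = 35

35


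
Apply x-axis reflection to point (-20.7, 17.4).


Reflection over x-axis: (x,y) -> (x,-y)
(-20.7, 17.4) -> (-20.7, -17.4)

(-20.7, -17.4)


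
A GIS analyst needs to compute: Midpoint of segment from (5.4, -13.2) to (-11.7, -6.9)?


M = ((5.4+(-11.7))/2, ((-13.2)+(-6.9))/2)
= (-3.15, -10.05)

(-3.15, -10.05)


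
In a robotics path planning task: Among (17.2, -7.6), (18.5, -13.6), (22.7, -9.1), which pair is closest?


d(P0,P1) = 6.1392, d(P0,P2) = 5.7009, d(P1,P2) = 6.1555
Closest: P0 and P2

Closest pair: (17.2, -7.6) and (22.7, -9.1), distance = 5.7009


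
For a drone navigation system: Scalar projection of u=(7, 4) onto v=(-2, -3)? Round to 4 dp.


u.v = -26, |v| = sqrt(13) = 3.6056
Scalar projection = u.v / |v| = -26 / sqrt(13) = -7.2111

-7.2111


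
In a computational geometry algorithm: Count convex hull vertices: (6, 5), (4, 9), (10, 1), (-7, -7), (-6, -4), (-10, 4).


Convex hull vertices (CCW): (-10, 4), (-7, -7), (10, 1), (4, 9)
Count = 4

4


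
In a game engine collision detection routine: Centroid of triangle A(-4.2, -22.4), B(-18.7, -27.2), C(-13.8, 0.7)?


Centroid = ((x_A+x_B+x_C)/3, (y_A+y_B+y_C)/3)
= (((-4.2)+(-18.7)+(-13.8))/3, ((-22.4)+(-27.2)+0.7)/3)
= (-12.2333, -16.3)

(-12.2333, -16.3)


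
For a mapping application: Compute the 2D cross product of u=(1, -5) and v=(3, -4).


u x v = u_x*v_y - u_y*v_x = 1*(-4) - (-5)*3
= (-4) - (-15) = 11

11


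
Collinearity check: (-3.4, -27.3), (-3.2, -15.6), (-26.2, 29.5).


Cross product: ((-3.2)-(-3.4))*(29.5-(-27.3)) - ((-15.6)-(-27.3))*((-26.2)-(-3.4))
= 278.12

No, not collinear


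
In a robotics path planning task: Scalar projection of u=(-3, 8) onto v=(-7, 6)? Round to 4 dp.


u.v = 69, |v| = sqrt(85) = 9.2195
Scalar projection = u.v / |v| = 69 / sqrt(85) = 7.4841

7.4841


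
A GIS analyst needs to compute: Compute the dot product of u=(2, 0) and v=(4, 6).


u . v = u_x*v_x + u_y*v_y = 2*4 + 0*6
= 8 + 0 = 8

8


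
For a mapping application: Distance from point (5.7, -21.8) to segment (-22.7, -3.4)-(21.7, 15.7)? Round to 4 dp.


Project P onto AB: t = 0.3893 (clamped to [0,1])
Closest point on segment: (-5.4141, 4.036)
Distance: 28.1252

28.1252


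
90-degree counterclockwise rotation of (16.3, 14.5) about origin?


90° CCW: (x,y) -> (-y, x)
(16.3,14.5) -> (-14.5, 16.3)

(-14.5, 16.3)


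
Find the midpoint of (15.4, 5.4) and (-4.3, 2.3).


M = ((15.4+(-4.3))/2, (5.4+2.3)/2)
= (5.55, 3.85)

(5.55, 3.85)


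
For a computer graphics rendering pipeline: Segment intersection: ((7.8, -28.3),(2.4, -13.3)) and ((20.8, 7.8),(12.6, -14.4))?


Cross products: d1=7.42, d2=-235.46, d3=-389.94, d4=-147.06
d1*d2 < 0 and d3*d4 < 0? no

No, they don't intersect


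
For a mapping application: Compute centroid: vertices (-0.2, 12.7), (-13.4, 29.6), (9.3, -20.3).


Centroid = ((x_A+x_B+x_C)/3, (y_A+y_B+y_C)/3)
= (((-0.2)+(-13.4)+9.3)/3, (12.7+29.6+(-20.3))/3)
= (-1.4333, 7.3333)

(-1.4333, 7.3333)


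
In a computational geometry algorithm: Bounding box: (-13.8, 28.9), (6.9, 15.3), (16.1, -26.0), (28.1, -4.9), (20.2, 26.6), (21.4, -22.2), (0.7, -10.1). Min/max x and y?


x range: [-13.8, 28.1]
y range: [-26, 28.9]
Bounding box: (-13.8,-26) to (28.1,28.9)

(-13.8,-26) to (28.1,28.9)


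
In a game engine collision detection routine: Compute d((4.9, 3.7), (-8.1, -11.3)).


dx=-13, dy=-15
d^2 = (-13)^2 + (-15)^2 = 394
d = sqrt(394) = 19.8494

19.8494


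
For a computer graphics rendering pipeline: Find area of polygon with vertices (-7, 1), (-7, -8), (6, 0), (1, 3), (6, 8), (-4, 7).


Shoelace sum: ((-7)*(-8) - (-7)*1) + ((-7)*0 - 6*(-8)) + (6*3 - 1*0) + (1*8 - 6*3) + (6*7 - (-4)*8) + ((-4)*1 - (-7)*7)
= 238
Area = |238|/2 = 119

119


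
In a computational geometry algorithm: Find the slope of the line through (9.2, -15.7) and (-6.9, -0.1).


slope = (y2-y1)/(x2-x1) = ((-0.1)-(-15.7))/((-6.9)-9.2) = 15.6/(-16.1) = -0.9689

-0.9689


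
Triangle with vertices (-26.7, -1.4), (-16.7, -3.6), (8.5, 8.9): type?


Side lengths squared: AB^2=104.84, BC^2=791.29, CA^2=1345.13
Sorted: [104.84, 791.29, 1345.13]
By sides: Scalene, By angles: Obtuse

Scalene, Obtuse


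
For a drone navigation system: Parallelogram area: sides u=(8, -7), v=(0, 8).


|u x v| = |8*8 - (-7)*0|
= |64 - 0| = 64

64


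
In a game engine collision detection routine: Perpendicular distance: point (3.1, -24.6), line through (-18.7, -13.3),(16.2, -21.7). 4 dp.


|cross product| = 211.25
|line direction| = sqrt(1288.57) = 35.8967
Distance = 211.25/sqrt(1288.57) = 5.8849

5.8849


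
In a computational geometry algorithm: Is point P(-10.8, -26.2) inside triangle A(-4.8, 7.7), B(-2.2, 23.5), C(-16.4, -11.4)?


Cross products: AB x AP = 6.66, BC x BP = 405.6, CA x CP = -278.64
All same sign? no

No, outside


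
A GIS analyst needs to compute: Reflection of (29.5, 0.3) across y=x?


Reflection over y=x: (x,y) -> (y,x)
(29.5, 0.3) -> (0.3, 29.5)

(0.3, 29.5)


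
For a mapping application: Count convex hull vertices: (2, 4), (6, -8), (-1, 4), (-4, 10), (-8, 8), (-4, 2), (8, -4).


Convex hull vertices (CCW): (-8, 8), (-4, 2), (6, -8), (8, -4), (2, 4), (-4, 10)
Count = 6

6


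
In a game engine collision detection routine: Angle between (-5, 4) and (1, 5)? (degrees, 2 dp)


u.v = 15, |u| = sqrt(41) = 6.4031, |v| = sqrt(26) = 5.099
cos(theta) = u.v/(|u||v|) = 15/sqrt(1066) = 0.459423
theta = acos(0.459423) = 62.65 degrees

62.65 degrees


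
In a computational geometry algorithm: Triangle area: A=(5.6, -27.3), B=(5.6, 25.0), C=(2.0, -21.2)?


Area = |x_A(y_B-y_C) + x_B(y_C-y_A) + x_C(y_A-y_B)|/2
= |258.72 + 34.16 + (-104.6)|/2
= 188.28/2 = 94.14

94.14


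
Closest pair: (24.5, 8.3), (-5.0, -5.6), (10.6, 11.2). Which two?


d(P0,P1) = 32.6107, d(P0,P2) = 14.1993, d(P1,P2) = 22.926
Closest: P0 and P2

Closest pair: (24.5, 8.3) and (10.6, 11.2), distance = 14.1993


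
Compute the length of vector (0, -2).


|u| = sqrt(0^2 + (-2)^2) = sqrt(4) = 2

2


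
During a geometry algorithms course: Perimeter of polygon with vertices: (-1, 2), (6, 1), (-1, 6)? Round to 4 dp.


Sides: (-1, 2)->(6, 1): sqrt(50) = 7.071068, (6, 1)->(-1, 6): sqrt(74) = 8.602325, (-1, 6)->(-1, 2): sqrt(16) = 4
Sum = 19.673393
Perimeter = 19.6734

19.6734


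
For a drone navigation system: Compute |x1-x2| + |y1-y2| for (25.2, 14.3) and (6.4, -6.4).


|25.2-6.4| + |14.3-(-6.4)| = 18.8 + 20.7 = 39.5

39.5


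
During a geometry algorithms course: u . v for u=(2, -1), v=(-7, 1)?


u . v = u_x*v_x + u_y*v_y = 2*(-7) + (-1)*1
= (-14) + (-1) = -15

-15


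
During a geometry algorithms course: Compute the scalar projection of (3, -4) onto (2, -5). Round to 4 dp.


u.v = 26, |v| = sqrt(29) = 5.3852
Scalar projection = u.v / |v| = 26 / sqrt(29) = 4.8281

4.8281


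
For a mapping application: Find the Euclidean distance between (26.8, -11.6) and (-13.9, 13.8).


dx=-40.7, dy=25.4
d^2 = (-40.7)^2 + 25.4^2 = 2301.65
d = sqrt(2301.65) = 47.9755

47.9755


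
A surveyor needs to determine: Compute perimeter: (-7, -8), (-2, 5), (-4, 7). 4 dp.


Sides: (-7, -8)->(-2, 5): sqrt(194) = 13.928388, (-2, 5)->(-4, 7): sqrt(8) = 2.828427, (-4, 7)->(-7, -8): sqrt(234) = 15.297059
Sum = 32.053874
Perimeter = 32.0539

32.0539


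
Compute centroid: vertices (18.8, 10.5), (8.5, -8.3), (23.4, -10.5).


Centroid = ((x_A+x_B+x_C)/3, (y_A+y_B+y_C)/3)
= ((18.8+8.5+23.4)/3, (10.5+(-8.3)+(-10.5))/3)
= (16.9, -2.7667)

(16.9, -2.7667)


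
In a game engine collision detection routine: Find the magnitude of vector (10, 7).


|u| = sqrt(10^2 + 7^2) = sqrt(149) = 12.2066

12.2066


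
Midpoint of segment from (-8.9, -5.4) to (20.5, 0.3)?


M = (((-8.9)+20.5)/2, ((-5.4)+0.3)/2)
= (5.8, -2.55)

(5.8, -2.55)


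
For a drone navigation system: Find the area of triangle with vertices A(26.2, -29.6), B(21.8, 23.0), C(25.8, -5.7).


Area = |x_A(y_B-y_C) + x_B(y_C-y_A) + x_C(y_A-y_B)|/2
= |751.94 + 521.02 + (-1357.08)|/2
= 84.12/2 = 42.06

42.06


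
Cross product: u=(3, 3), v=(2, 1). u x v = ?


u x v = u_x*v_y - u_y*v_x = 3*1 - 3*2
= 3 - 6 = -3

-3


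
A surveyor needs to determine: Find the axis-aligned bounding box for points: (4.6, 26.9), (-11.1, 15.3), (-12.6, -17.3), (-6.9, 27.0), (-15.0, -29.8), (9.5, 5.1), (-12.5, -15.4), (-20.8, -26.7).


x range: [-20.8, 9.5]
y range: [-29.8, 27]
Bounding box: (-20.8,-29.8) to (9.5,27)

(-20.8,-29.8) to (9.5,27)


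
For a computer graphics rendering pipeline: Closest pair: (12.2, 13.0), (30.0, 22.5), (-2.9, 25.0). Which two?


d(P0,P1) = 20.1765, d(P0,P2) = 19.2876, d(P1,P2) = 32.9948
Closest: P0 and P2

Closest pair: (12.2, 13.0) and (-2.9, 25.0), distance = 19.2876


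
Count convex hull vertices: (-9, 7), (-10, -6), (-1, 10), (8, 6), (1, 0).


Convex hull vertices (CCW): (-10, -6), (1, 0), (8, 6), (-1, 10), (-9, 7)
Count = 5

5


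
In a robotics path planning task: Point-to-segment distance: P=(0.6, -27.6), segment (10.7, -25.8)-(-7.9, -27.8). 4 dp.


Project P onto AB: t = 0.5471 (clamped to [0,1])
Closest point on segment: (0.5241, -26.8942)
Distance: 0.7099

0.7099


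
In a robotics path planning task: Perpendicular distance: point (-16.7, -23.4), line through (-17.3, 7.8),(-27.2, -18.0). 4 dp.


|cross product| = 324.36
|line direction| = sqrt(763.65) = 27.6342
Distance = 324.36/sqrt(763.65) = 11.7376

11.7376
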